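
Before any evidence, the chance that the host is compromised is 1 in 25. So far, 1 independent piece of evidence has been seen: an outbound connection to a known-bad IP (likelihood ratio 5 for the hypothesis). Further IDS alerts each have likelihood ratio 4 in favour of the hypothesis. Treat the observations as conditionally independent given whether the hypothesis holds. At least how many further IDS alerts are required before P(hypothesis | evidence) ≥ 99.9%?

Prior odds = 0.04/0.96 = 1/24.
Bayes factor of the evidence already in hand = 5.
Odds after that evidence = (1/24) × 5 = 5/24.
Target odds = 0.999/0.001 = 999.
Need 4ⁿ ≥ 999 ÷ (5/24) = 4795.2.
4⁶ = 4096 falls short of 4795.2 but 4⁷ = 16384 reaches it, so n = 7.

7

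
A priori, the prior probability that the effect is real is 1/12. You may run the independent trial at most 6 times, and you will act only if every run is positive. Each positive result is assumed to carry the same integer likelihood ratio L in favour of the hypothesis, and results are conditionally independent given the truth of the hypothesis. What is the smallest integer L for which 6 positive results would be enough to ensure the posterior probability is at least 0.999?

Prior odds = (1/12)/(11/12) = 1/11.
Target odds = 0.999/0.001 = 999.
Need L⁶ ≥ 999 ÷ (1/11) = 10989.
4⁶ = 4096 < 10989 ≤ 15625 = 5⁶, so L = 5.

5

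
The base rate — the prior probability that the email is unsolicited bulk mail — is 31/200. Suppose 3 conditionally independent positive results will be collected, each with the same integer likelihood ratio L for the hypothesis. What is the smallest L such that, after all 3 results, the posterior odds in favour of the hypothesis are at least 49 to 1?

Prior odds = 0.155/0.845 = 31/169.
Target odds = 49.
Need L³ ≥ 49 ÷ (31/169) = 8281/31.
6³ = 216 < 8281/31 ≤ 343 = 7³, so L = 7.

7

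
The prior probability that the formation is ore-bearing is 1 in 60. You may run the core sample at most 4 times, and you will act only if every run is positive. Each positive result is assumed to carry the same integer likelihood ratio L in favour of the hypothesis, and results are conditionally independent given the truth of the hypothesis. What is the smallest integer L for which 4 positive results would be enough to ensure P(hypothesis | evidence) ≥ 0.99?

Prior odds = (1/60)/(59/60) = 1/59.
Target odds = 0.99/0.01 = 99.
Need L⁴ ≥ 99 ÷ (1/59) = 5841.
8⁴ = 4096 < 5841 ≤ 6561 = 9⁴, so L = 9.

9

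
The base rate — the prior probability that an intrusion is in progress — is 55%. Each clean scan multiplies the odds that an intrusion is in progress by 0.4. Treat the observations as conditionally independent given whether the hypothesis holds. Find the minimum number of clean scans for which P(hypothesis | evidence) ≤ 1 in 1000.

8

Prior odds = 0.55/0.45 = 11/9.
Likelihood ratio per clean scan = 0.4.
Target odds: 0.001 ÷ 0.999 = 1/999.
Need (11/9) × 0.4ⁿ ≤ 1/999, i.e. 0.4ⁿ ≤ 1/1221.
0.4⁷ = 128/78125 is still above 1/1221 but 0.4⁸ = 256/390625 is at or below it, so n = 8.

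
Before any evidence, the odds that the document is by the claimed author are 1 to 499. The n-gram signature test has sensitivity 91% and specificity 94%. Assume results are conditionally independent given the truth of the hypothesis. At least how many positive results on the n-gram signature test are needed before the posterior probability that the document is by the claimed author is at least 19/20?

4

Prior odds = 1/499.
False-positive rate = 1 − 0.94 = 0.06; likelihood ratio of a positive = 0.91/0.06 = 91/6.
Target posterior odds = 0.95/0.05 = 19.
Need (1/499) × (91/6)ⁿ ≥ 19, i.e. (91/6)ⁿ ≥ 9481.
(91/6)³ = 753571/216 falls short of 9481 but (91/6)⁴ = 68574961/1296 reaches it, so n = 4.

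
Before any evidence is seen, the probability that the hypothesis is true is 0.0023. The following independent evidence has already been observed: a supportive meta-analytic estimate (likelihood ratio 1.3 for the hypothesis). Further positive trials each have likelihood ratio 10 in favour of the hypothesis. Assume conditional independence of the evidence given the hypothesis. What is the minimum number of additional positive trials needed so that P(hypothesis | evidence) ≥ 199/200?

Prior odds = 0.0023/0.9977 = 23/9977.
Bayes factor of the evidence already in hand = 1.3.
Odds after that evidence = (23/9977) × 1.3 = 299/99770.
Target odds = 0.995/0.005 = 199.
Need 10ⁿ ≥ 199 ÷ (299/99770) = 19854230/299.
10⁴ = 10000 falls short of 19854230/299 but 10⁵ = 100000 reaches it, so n = 5.

5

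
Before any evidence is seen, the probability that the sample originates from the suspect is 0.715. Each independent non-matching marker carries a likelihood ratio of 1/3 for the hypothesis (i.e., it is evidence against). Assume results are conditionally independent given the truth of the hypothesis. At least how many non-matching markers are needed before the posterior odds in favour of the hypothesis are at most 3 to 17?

Prior odds = 0.715/0.285 = 143/57.
Likelihood ratio per non-matching marker = 1/3.
Target odds = 3/17.
Require (1/3)ⁿ ≤ 3/17 ÷ (143/57) = 171/2431.
(1/3)² = 1/9 is still above 171/2431 but (1/3)³ = 1/27 is at or below it, so n = 3.

3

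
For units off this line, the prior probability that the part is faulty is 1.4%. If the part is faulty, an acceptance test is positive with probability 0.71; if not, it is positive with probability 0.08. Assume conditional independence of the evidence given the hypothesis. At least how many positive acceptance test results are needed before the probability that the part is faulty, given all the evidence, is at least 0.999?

6

Prior odds: 0.014 ÷ 0.986 = 7/493.
Likelihood ratio of a positive = 0.71/0.08 = 8.875.
Target posterior odds = 0.999/0.001 = 999.
Require 8.875ⁿ ≥ 999 ÷ (7/493) = 492507/7.
8.875⁵ ≈55060.7 falls short of 492507/7 but 8.875⁶ ≈488664 reaches it, so n = 6.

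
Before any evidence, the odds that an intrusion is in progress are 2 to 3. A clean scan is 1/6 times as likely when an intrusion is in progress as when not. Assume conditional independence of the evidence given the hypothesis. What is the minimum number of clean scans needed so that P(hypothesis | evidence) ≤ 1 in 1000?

Prior odds = 2/3.
Likelihood ratio per clean scan = 1/6.
Target posterior odds = 0.001/0.999 = 1/999.
Require (1/6)ⁿ ≤ 1/999 ÷ (2/3) = 1/666.
(1/6)³ = 1/216 is still above 1/666 but (1/6)⁴ = 1/1296 is at or below it, so n = 4.

4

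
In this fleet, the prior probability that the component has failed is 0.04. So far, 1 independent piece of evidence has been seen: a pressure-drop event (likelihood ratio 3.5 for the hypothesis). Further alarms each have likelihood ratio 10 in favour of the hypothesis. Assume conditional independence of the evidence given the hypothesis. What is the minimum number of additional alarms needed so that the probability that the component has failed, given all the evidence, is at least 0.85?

Prior odds = 0.04/0.96 = 1/24.
Bayes factor of the evidence already in hand = 3.5.
Odds after that evidence = (1/24) × 3.5 = 7/48.
Target odds = 0.85/0.15 = 17/3.
Need 10ⁿ ≥ 17/3 ÷ (7/48) = 272/7.
10¹ = 10 falls short of 272/7 but 10² = 100 reaches it, so n = 2.

2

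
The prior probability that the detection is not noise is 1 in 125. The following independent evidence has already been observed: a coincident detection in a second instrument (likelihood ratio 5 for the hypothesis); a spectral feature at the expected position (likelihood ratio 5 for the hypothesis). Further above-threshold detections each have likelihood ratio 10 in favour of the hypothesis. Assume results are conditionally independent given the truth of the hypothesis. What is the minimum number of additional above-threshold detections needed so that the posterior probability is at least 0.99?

3

Prior odds = 0.008/0.992 = 1/124.
Combined Bayes factor of the evidence already in hand = 5 × 5 = 25.
Odds after that evidence = (1/124) × 25 = 25/124.
Target odds = 0.99/0.01 = 99.
Need 10ⁿ ≥ 99 ÷ (25/124) = 491.04.
10² = 100 falls short of 491.04 but 10³ = 1000 reaches it, so n = 3.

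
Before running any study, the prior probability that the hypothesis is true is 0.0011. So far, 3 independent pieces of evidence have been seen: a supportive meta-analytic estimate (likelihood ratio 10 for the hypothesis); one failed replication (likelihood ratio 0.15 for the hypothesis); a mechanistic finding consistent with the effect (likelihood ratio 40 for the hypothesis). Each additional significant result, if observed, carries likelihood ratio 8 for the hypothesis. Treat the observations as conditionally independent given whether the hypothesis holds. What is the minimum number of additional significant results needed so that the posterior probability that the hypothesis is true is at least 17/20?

3

Prior odds = 0.0011/0.9989 = 11/9989.
Combined Bayes factor of the evidence already in hand = 10 × 0.15 × 40 = 60.
Odds after that evidence = (11/9989) × 60 = 660/9989.
Target odds = 0.85/0.15 = 17/3.
Need 8ⁿ ≥ 17/3 ÷ (660/9989) = 169813/1980.
8² = 64 falls short of 169813/1980 but 8³ = 512 reaches it, so n = 3.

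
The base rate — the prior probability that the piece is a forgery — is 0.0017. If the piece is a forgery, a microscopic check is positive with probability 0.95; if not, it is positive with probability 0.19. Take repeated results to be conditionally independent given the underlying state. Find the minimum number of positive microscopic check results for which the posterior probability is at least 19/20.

6

Prior odds: 0.0017 ÷ 0.9983 = 17/9983.
Likelihood ratio of a positive = 0.95/0.19 = 5.
Target odds: 0.95 ÷ 0.05 = 19.
Need (17/9983) × 5ⁿ ≥ 19, i.e. 5ⁿ ≥ 189677/17.
5⁵ = 3125 falls short of 189677/17 but 5⁶ = 15625 reaches it, so n = 6.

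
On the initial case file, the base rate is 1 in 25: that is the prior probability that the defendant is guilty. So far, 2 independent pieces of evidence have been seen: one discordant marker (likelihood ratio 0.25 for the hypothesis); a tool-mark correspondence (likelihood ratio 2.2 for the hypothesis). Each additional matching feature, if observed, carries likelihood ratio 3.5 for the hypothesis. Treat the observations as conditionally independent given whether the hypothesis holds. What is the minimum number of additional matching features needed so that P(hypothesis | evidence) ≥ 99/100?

7

Prior odds = 0.04/0.96 = 1/24.
Combined Bayes factor of the evidence already in hand = 0.25 × 2.2 = 0.55.
Odds after that evidence = (1/24) × 0.55 = 11/480.
Target odds = 0.99/0.01 = 99.
Need 3.5ⁿ ≥ 99 ÷ (11/480) = 4320.
3.5⁶ = 1838.265625 falls short of 4320 but 3.5⁷ = 823543/128 reaches it, so n = 7.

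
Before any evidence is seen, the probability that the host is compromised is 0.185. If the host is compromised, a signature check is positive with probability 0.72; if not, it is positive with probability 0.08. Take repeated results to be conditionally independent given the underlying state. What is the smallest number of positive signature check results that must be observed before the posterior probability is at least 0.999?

4

Prior odds: 0.185 ÷ 0.815 = 37/163.
Likelihood ratio of a positive = 0.72/0.08 = 9.
Target odds: 0.999 ÷ 0.001 = 999.
Require 9ⁿ ≥ 999 ÷ (37/163) = 4401.
9³ = 729 falls short of 4401 but 9⁴ = 6561 reaches it, so n = 4.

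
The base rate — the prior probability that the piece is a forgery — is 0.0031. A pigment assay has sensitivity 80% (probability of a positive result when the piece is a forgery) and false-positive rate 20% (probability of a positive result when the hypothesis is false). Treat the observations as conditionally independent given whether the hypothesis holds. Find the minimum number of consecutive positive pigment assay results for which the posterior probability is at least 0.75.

Prior odds = 0.0031/0.9969 = 31/9969.
Likelihood ratio of a positive result = 0.8/0.2 = 4.
Target odds: 0.75 ÷ 0.25 = 3.
Require 4ⁿ ≥ 3 ÷ (31/9969) = 29907/31.
4⁴ = 256 falls short of 29907/31 but 4⁵ = 1024 reaches it, so n = 5.

5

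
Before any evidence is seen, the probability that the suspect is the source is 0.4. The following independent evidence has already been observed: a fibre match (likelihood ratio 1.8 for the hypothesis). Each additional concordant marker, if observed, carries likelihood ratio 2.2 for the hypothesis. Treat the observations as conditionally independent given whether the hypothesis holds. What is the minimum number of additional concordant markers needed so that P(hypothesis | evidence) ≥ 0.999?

9

Prior odds = 0.4/0.6 = 2/3.
Bayes factor of the evidence already in hand = 1.8.
Odds after that evidence = (2/3) × 1.8 = 1.2.
Target odds = 0.999/0.001 = 999.
Need 2.2ⁿ ≥ 999 ÷ 1.2 = 832.5.
2.2⁸ = 214358881/390625 falls short of 832.5 but 2.2⁹ ≈1207.27 reaches it, so n = 9.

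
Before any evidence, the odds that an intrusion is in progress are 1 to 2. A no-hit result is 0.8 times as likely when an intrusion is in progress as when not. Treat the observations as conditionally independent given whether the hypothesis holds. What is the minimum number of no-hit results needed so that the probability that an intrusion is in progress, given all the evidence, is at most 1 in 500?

25

Prior odds = 0.5.
Likelihood ratio per no-hit result = 0.8.
Target odds: 0.002 ÷ 0.998 = 1/499.
Need 0.5 × 0.8ⁿ ≤ 1/499, i.e. 0.8ⁿ ≤ 2/499.
0.8²⁴ ≈0.00472237 is still above 2/499 but 0.8²⁵ ≈0.00377789 is at or below it, so n = 25.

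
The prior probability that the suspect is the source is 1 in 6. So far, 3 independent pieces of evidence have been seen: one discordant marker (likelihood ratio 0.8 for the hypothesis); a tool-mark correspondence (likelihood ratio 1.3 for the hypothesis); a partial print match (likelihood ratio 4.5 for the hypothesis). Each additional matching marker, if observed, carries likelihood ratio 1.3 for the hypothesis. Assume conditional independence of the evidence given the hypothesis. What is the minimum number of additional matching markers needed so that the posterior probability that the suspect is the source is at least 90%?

Prior odds = (1/6)/(5/6) = 0.2.
Combined Bayes factor of the evidence already in hand = 0.8 × 1.3 × 4.5 = 4.68.
Odds after that evidence = 0.2 × 4.68 = 0.936.
Target odds = 0.9/0.1 = 9.
Need 1.3ⁿ ≥ 9 ÷ 0.936 = 125/13.
1.3⁸ = 815730721/100000000 falls short of 125/13 but 1.3⁹ ≈10.6045 reaches it, so n = 9.

9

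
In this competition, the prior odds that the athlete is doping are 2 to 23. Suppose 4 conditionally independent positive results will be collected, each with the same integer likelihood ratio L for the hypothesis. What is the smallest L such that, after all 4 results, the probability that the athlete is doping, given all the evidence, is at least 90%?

4

Prior odds = 2/23.
Target odds = 0.9/0.1 = 9.
Need L⁴ ≥ 9 ÷ (2/23) = 103.5.
3⁴ = 81 < 103.5 ≤ 256 = 4⁴, so L = 4.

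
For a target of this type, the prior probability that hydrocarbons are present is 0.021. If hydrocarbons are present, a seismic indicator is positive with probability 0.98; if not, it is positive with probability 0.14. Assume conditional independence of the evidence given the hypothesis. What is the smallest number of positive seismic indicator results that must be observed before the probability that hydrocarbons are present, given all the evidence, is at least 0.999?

6

Prior odds = 0.021/0.979 = 21/979.
Likelihood ratio of a positive = 0.98/0.14 = 7.
Target odds: 0.999 ÷ 0.001 = 999.
Need (21/979) × 7ⁿ ≥ 999, i.e. 7ⁿ ≥ 326007/7.
7⁵ = 16807 falls short of 326007/7 but 7⁶ = 117649 reaches it, so n = 6.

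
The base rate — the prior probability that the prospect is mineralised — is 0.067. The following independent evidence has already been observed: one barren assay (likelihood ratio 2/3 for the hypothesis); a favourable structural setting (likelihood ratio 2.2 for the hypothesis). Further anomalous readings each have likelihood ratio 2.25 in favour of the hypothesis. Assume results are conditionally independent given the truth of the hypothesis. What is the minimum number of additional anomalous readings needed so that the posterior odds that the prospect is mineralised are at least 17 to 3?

Prior odds = 0.067/0.933 = 67/933.
Combined Bayes factor of the evidence already in hand = (2/3) × 2.2 = 22/15.
Odds after that evidence = (67/933) × 22/15 = 1474/13995.
Target odds = 17/3.
Need 2.25ⁿ ≥ 17/3 ÷ (1474/13995) = 79305/1474.
2.25⁴ = 25.62890625 falls short of 79305/1474 but 2.25⁵ = 59049/1024 reaches it, so n = 5.

5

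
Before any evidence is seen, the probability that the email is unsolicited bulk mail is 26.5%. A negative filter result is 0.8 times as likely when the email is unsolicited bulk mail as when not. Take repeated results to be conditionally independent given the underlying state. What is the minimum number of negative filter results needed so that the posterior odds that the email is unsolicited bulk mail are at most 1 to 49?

Prior odds = 0.265/0.735 = 53/147.
Likelihood ratio per negative filter result = 0.8.
Target odds = 1/49.
Require 0.8ⁿ ≤ 1/49 ÷ (53/147) = 3/53.
0.8¹² = 16777216/244140625 is still above 3/53 but 0.8¹³ ≈0.0549756 is at or below it, so n = 13.

13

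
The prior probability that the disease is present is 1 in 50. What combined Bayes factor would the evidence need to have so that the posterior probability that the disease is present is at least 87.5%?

343

Prior odds = 0.02/0.98 = 1/49.
Target odds = 0.875/0.125 = 7.
Required Bayes factor = 7 ÷ (1/49) = 343.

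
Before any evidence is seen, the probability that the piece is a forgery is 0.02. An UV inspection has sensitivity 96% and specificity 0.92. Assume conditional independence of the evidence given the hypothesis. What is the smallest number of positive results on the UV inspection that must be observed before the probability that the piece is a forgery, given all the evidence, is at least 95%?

3

Prior odds: 0.02 ÷ 0.98 = 1/49.
False-positive rate = 1 − 0.92 = 0.08; likelihood ratio of a positive = 0.96/0.08 = 12.
Target odds: 0.95 ÷ 0.05 = 19.
Require 12ⁿ ≥ 19 ÷ (1/49) = 931.
12² = 144 falls short of 931 but 12³ = 1728 reaches it, so n = 3.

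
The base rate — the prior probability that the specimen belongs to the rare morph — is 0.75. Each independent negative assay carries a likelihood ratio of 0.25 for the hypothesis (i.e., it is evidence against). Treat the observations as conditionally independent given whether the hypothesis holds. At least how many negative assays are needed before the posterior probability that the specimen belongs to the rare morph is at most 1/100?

5

Prior odds = 0.75/0.25 = 3.
Likelihood ratio per negative assay = 0.25.
Target odds: 0.01 ÷ 0.99 = 1/99.
Need 3 × 0.25ⁿ ≤ 1/99, i.e. 0.25ⁿ ≤ 1/297.
0.25⁴ = 0.00390625 is still above 1/297 but 0.25⁵ = 1/1024 is at or below it, so n = 5.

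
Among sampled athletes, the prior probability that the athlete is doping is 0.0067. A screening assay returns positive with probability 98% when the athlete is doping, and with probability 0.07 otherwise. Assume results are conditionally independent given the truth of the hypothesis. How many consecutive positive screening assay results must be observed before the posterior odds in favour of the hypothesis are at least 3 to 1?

3

Prior odds: 0.0067 ÷ 0.9933 = 67/9933.
Likelihood ratio of a positive result = 0.98/0.07 = 14.
Target odds = 3.
Require 14ⁿ ≥ 3 ÷ (67/9933) = 29799/67.
14² = 196 falls short of 29799/67 but 14³ = 2744 reaches it, so n = 3.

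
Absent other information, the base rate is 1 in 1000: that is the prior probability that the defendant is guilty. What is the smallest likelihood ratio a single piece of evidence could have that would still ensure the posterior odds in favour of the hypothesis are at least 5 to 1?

4995

Prior odds = 0.001/0.999 = 1/999.
Target odds = 5.
Required Bayes factor = 5 ÷ (1/999) = 4995.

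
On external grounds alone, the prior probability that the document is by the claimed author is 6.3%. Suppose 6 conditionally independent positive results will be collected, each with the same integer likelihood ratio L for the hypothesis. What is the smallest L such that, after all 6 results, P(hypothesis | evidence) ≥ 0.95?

Prior odds = 0.063/0.937 = 63/937.
Target odds = 0.95/0.05 = 19.
Need L⁶ ≥ 19 ÷ (63/937) = 17803/63.
2⁶ = 64 < 17803/63 ≤ 729 = 3⁶, so L = 3.

3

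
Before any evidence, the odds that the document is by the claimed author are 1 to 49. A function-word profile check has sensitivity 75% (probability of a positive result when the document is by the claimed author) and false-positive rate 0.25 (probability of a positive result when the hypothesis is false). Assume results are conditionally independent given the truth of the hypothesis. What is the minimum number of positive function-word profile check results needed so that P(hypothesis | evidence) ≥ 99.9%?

10

Prior odds = 1/49.
Likelihood ratio of a positive result = 0.75/0.25 = 3.
Target odds: 0.999 ÷ 0.001 = 999.
Require 3ⁿ ≥ 999 ÷ (1/49) = 48951.
3⁹ = 19683 falls short of 48951 but 3¹⁰ = 59049 reaches it, so n = 10.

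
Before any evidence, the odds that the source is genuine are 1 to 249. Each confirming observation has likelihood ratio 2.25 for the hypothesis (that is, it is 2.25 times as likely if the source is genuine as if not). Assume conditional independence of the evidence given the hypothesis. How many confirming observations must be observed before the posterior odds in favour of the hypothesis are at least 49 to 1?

Prior odds = 1/249.
Likelihood ratio per confirming observation = 2.25.
Target odds = 49.
Require 2.25ⁿ ≥ 49 ÷ (1/249) = 12201.
2.25¹¹ ≈7481.83 falls short of 12201 but 2.25¹² ≈16834.1 reaches it, so n = 12.

12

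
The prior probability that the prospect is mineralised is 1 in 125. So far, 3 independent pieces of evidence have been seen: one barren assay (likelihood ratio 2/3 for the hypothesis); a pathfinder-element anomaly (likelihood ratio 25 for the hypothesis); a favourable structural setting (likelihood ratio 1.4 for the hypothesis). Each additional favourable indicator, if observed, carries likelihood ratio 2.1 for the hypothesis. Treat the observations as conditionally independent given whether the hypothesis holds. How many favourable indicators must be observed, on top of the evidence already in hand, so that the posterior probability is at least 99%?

Prior odds = 0.008/0.992 = 1/124.
Combined Bayes factor of the evidence already in hand = (2/3) × 25 × 1.4 = 70/3.
Odds after that evidence = (1/124) × 70/3 = 35/186.
Target odds = 0.99/0.01 = 99.
Need 2.1ⁿ ≥ 99 ÷ (35/186) = 18414/35.
2.1⁸ ≈378.229 falls short of 18414/35 but 2.1⁹ ≈794.28 reaches it, so n = 9.

9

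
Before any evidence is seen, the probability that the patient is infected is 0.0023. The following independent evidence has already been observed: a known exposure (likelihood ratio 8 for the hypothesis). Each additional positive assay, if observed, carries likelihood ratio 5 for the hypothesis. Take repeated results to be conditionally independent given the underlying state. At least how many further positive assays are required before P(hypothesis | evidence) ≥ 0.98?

Prior odds = 0.0023/0.9977 = 23/9977.
Bayes factor of the evidence already in hand = 8.
Odds after that evidence = (23/9977) × 8 = 184/9977.
Target odds = 0.98/0.02 = 49.
Need 5ⁿ ≥ 49 ÷ (184/9977) = 488873/184.
5⁴ = 625 falls short of 488873/184 but 5⁵ = 3125 reaches it, so n = 5.

5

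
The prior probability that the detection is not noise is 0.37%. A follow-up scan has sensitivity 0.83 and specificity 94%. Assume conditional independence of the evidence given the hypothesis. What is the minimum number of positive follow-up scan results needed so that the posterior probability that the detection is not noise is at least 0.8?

3

Prior odds = 0.0037/0.9963 = 37/9963.
False-positive rate = 1 − 0.94 = 0.06; likelihood ratio of a positive = 0.83/0.06 = 83/6.
Target posterior odds = 0.8/0.2 = 4.
Need (37/9963) × (83/6)ⁿ ≥ 4, i.e. (83/6)ⁿ ≥ 39852/37.
(83/6)² = 6889/36 falls short of 39852/37 but (83/6)³ = 571787/216 reaches it, so n = 3.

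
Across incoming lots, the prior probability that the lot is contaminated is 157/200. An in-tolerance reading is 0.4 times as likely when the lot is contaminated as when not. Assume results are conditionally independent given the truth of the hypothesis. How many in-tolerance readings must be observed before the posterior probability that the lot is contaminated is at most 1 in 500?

9

Prior odds = 0.785/0.215 = 157/43.
Likelihood ratio per in-tolerance reading = 0.4.
Target posterior odds = 0.002/0.998 = 1/499.
Require 0.4ⁿ ≤ 1/499 ÷ (157/43) = 43/78343.
0.4⁸ = 256/390625 is still above 43/78343 but 0.4⁹ = 512/1953125 is at or below it, so n = 9.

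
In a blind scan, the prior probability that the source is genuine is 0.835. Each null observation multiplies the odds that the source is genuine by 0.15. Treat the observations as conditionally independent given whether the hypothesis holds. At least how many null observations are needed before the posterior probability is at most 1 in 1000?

5

Prior odds: 0.835 ÷ 0.165 = 167/33.
Likelihood ratio per null observation = 0.15.
Target odds: 0.001 ÷ 0.999 = 1/999.
Require 0.15ⁿ ≤ 1/999 ÷ (167/33) = 11/55611.
0.15⁴ = 81/160000 is still above 11/55611 but 0.15⁵ = 243/3200000 is at or below it, so n = 5.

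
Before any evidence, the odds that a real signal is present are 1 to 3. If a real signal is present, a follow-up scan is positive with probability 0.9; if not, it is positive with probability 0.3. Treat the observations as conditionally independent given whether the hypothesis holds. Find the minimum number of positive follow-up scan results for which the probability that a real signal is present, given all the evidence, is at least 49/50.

5

Prior odds = 1/3.
Likelihood ratio of a positive = 0.9/0.3 = 3.
Target odds: 0.98 ÷ 0.02 = 49.
Need (1/3) × 3ⁿ ≥ 49, i.e. 3ⁿ ≥ 147.
3⁴ = 81 falls short of 147 but 3⁵ = 243 reaches it, so n = 5.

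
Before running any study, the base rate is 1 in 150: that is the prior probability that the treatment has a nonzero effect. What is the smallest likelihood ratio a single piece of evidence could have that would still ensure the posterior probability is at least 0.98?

7301

Prior odds = (1/150)/(149/150) = 1/149.
Target odds = 0.98/0.02 = 49.
Required Bayes factor = 49 ÷ (1/149) = 7301.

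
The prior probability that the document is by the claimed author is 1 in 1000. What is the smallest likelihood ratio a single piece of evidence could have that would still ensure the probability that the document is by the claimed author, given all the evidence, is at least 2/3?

Prior odds = 0.001/0.999 = 1/999.
Target odds = (2/3)/(1/3) = 2.
Required Bayes factor = 2 ÷ (1/999) = 1998.

1998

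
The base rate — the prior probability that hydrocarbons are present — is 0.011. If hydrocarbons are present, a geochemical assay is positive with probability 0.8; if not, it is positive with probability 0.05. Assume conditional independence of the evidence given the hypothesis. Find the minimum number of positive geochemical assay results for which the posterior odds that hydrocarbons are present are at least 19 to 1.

Prior odds: 0.011 ÷ 0.989 = 11/989.
Likelihood ratio of a positive = 0.8/0.05 = 16.
Target odds = 19.
Need (11/989) × 16ⁿ ≥ 19, i.e. 16ⁿ ≥ 18791/11.
16² = 256 falls short of 18791/11 but 16³ = 4096 reaches it, so n = 3.

3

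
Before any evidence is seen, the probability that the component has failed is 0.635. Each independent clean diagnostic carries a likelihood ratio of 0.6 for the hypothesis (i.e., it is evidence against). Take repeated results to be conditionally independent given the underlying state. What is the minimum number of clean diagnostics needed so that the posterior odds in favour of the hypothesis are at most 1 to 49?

Prior odds: 0.635 ÷ 0.365 = 127/73.
Likelihood ratio per clean diagnostic = 0.6.
Target odds = 1/49.
Require 0.6ⁿ ≤ 1/49 ÷ (127/73) = 73/6223.
0.6⁸ = 6561/390625 is still above 73/6223 but 0.6⁹ = 19683/1953125 is at or below it, so n = 9.

9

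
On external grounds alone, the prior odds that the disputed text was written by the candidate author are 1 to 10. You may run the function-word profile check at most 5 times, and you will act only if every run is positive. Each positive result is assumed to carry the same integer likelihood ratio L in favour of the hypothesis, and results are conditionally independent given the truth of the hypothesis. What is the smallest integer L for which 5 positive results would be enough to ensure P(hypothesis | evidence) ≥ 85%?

3

Prior odds = 0.1.
Target odds = 0.85/0.15 = 17/3.
Need L⁵ ≥ 17/3 ÷ 0.1 = 170/3.
2⁵ = 32 < 170/3 ≤ 243 = 3⁵, so L = 3.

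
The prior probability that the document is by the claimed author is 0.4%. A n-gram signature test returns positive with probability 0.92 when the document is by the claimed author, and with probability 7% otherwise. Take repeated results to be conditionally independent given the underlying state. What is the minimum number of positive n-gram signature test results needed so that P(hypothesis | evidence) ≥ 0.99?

Prior odds = 0.004/0.996 = 1/249.
Likelihood ratio of a positive result = 0.92/0.07 = 92/7.
Target posterior odds = 0.99/0.01 = 99.
Require (92/7)ⁿ ≥ 99 ÷ (1/249) = 24651.
(92/7)³ = 778688/343 falls short of 24651 but (92/7)⁴ = 71639296/2401 reaches it, so n = 4.

4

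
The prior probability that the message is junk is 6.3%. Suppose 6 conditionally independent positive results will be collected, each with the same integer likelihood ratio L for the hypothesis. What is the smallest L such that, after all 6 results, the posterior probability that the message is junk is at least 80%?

2

Prior odds = 0.063/0.937 = 63/937.
Target odds = 0.8/0.2 = 4.
Need L⁶ ≥ 4 ÷ (63/937) = 3748/63.
1⁶ = 1 < 3748/63 ≤ 64 = 2⁶, so L = 2.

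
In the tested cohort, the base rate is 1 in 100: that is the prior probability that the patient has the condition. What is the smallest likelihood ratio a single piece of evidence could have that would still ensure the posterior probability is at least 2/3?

198

Prior odds = 0.01/0.99 = 1/99.
Target odds = (2/3)/(1/3) = 2.
Required Bayes factor = 2 ÷ (1/99) = 198.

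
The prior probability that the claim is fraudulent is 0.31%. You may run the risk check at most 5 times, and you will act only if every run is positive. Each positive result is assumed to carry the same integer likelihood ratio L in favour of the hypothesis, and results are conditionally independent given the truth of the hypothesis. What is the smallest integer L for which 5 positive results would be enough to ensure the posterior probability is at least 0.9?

5

Prior odds = 0.0031/0.9969 = 31/9969.
Target odds = 0.9/0.1 = 9.
Need L⁵ ≥ 9 ÷ (31/9969) = 89721/31.
4⁵ = 1024 < 89721/31 ≤ 3125 = 5⁵, so L = 5.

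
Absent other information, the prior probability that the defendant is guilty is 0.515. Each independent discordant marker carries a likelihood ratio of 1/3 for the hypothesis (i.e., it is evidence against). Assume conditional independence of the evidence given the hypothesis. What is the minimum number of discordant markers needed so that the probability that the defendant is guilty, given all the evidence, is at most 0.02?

Prior odds: 0.515 ÷ 0.485 = 103/97.
Likelihood ratio per discordant marker = 1/3.
Target odds: 0.02 ÷ 0.98 = 1/49.
Require (1/3)ⁿ ≤ 1/49 ÷ (103/97) = 97/5047.
(1/3)³ = 1/27 is still above 97/5047 but (1/3)⁴ = 1/81 is at or below it, so n = 4.

4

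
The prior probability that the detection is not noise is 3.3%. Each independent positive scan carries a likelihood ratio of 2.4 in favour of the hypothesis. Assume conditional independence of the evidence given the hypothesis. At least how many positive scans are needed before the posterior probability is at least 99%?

10

Prior odds = 0.033/0.967 = 33/967.
Likelihood ratio per positive scan = 2.4.
Target posterior odds = 0.99/0.01 = 99.
Require 2.4ⁿ ≥ 99 ÷ (33/967) = 2901.
2.4⁹ ≈2641.81 falls short of 2901 but 2.4¹⁰ ≈6340.34 reaches it, so n = 10.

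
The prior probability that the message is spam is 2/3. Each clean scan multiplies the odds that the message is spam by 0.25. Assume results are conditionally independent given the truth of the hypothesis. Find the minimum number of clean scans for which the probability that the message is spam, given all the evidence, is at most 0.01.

4

Prior odds = (2/3)/(1/3) = 2.
Likelihood ratio per clean scan = 0.25.
Target posterior odds = 0.01/0.99 = 1/99.
Require 0.25ⁿ ≤ 1/99 ÷ 2 = 1/198.
0.25³ = 0.015625 is still above 1/198 but 0.25⁴ = 0.00390625 is at or below it, so n = 4.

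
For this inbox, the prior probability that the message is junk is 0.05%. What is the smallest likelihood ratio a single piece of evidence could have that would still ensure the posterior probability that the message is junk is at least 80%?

7996

Prior odds = 0.0005/0.9995 = 1/1999.
Target odds = 0.8/0.2 = 4.
Required Bayes factor = 4 ÷ (1/1999) = 7996.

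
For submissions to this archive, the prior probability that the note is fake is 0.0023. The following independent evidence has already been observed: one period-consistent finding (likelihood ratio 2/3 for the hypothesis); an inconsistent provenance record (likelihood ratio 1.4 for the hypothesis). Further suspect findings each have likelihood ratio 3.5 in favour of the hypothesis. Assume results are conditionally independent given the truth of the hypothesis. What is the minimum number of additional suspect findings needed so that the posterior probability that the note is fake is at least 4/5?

7

Prior odds = 0.0023/0.9977 = 23/9977.
Combined Bayes factor of the evidence already in hand = (2/3) × 1.4 = 14/15.
Odds after that evidence = (23/9977) × 14/15 = 322/149655.
Target odds = 0.8/0.2 = 4.
Need 3.5ⁿ ≥ 4 ÷ (322/149655) = 299310/161.
3.5⁶ = 1838.265625 falls short of 299310/161 but 3.5⁷ = 823543/128 reaches it, so n = 7.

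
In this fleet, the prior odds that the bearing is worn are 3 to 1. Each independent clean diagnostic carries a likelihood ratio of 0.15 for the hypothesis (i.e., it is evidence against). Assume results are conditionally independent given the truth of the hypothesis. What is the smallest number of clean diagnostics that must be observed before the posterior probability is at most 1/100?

Prior odds = 3.
Likelihood ratio per clean diagnostic = 0.15.
Target odds: 0.01 ÷ 0.99 = 1/99.
Require 0.15ⁿ ≤ 1/99 ÷ 3 = 1/297.
0.15³ = 0.003375 is still above 1/297 but 0.15⁴ = 81/160000 is at or below it, so n = 4.

4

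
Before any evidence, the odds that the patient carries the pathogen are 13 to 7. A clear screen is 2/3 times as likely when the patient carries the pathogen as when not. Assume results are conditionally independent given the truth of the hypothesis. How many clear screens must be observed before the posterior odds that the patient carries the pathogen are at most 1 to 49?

12

Prior odds = 13/7.
Likelihood ratio per clear screen = 2/3.
Target odds = 1/49.
Require (2/3)ⁿ ≤ 1/49 ÷ (13/7) = 1/91.
(2/3)¹¹ = 2048/177147 is still above 1/91 but (2/3)¹² = 4096/531441 is at or below it, so n = 12.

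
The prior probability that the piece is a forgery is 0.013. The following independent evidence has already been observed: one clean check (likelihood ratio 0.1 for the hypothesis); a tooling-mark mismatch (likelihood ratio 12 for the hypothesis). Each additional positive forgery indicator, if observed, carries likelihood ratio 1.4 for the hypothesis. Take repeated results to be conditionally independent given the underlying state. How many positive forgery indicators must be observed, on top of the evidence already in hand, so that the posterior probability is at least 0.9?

Prior odds = 0.013/0.987 = 13/987.
Combined Bayes factor of the evidence already in hand = 0.1 × 12 = 1.2.
Odds after that evidence = (13/987) × 1.2 = 26/1645.
Target odds = 0.9/0.1 = 9.
Need 1.4ⁿ ≥ 9 ÷ (26/1645) = 14805/26.
1.4¹⁸ ≈426.879 falls short of 14805/26 but 1.4¹⁹ ≈597.63 reaches it, so n = 19.

19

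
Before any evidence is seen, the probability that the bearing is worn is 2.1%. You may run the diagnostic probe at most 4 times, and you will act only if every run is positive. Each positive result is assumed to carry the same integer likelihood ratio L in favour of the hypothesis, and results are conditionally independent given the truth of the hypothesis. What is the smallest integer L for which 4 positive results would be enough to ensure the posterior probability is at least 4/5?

4

Prior odds = 0.021/0.979 = 21/979.
Target odds = 0.8/0.2 = 4.
Need L⁴ ≥ 4 ÷ (21/979) = 3916/21.
3⁴ = 81 < 3916/21 ≤ 256 = 4⁴, so L = 4.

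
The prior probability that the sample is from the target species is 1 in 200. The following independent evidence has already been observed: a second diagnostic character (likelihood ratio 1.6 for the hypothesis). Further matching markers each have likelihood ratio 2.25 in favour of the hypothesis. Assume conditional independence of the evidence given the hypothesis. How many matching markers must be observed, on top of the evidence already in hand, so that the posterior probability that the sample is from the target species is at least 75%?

Prior odds = 0.005/0.995 = 1/199.
Bayes factor of the evidence already in hand = 1.6.
Odds after that evidence = (1/199) × 1.6 = 8/995.
Target odds = 0.75/0.25 = 3.
Need 2.25ⁿ ≥ 3 ÷ (8/995) = 373.125.
2.25⁷ = 4782969/16384 falls short of 373.125 but 2.25⁸ = 43046721/65536 reaches it, so n = 8.

8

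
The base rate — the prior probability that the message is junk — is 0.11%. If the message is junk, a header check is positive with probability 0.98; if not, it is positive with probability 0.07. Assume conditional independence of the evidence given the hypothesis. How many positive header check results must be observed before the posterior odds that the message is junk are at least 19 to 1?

4

Prior odds = 0.0011/0.9989 = 11/9989.
Likelihood ratio of a positive = 0.98/0.07 = 14.
Target odds = 19.
Require 14ⁿ ≥ 19 ÷ (11/9989) = 189791/11.
14³ = 2744 falls short of 189791/11 but 14⁴ = 38416 reaches it, so n = 4.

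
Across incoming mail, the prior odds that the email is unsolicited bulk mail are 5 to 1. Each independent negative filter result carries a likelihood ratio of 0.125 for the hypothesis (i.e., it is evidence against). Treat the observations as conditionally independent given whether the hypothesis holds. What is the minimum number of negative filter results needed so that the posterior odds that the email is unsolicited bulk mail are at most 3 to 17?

Prior odds = 5.
Likelihood ratio per negative filter result = 0.125.
Target odds = 3/17.
Require 0.125ⁿ ≤ 3/17 ÷ 5 = 3/85.
0.125¹ = 0.125 is still above 3/85 but 0.125² = 0.015625 is at or below it, so n = 2.

2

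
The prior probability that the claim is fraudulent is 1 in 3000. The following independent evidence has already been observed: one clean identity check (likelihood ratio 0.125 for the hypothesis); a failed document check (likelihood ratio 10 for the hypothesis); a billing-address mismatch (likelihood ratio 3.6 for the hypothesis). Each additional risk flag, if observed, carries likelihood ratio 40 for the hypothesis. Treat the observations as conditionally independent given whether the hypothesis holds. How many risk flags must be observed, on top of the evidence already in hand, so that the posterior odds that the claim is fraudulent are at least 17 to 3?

3

Prior odds = (1/3000)/(2999/3000) = 1/2999.
Combined Bayes factor of the evidence already in hand = 0.125 × 10 × 3.6 = 4.5.
Odds after that evidence = (1/2999) × 4.5 = 9/5998.
Target odds = 17/3.
Need 40ⁿ ≥ 17/3 ÷ (9/5998) = 101966/27.
40² = 1600 falls short of 101966/27 but 40³ = 64000 reaches it, so n = 3.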